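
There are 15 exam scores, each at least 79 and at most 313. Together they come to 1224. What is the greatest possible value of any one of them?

118

To make one score as large as possible, make the other 14 as small as possible.
The other 14 contribute at least 14 × 79 = 1106, leaving at most 1224 − 1106 = 118.
Since 118 ≤ 313, this is achievable: one at 118 and 14 at 79.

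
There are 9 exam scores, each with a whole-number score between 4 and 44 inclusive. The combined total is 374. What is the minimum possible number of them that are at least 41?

Each value short of 41 is at most 40, costing at least 44 − 40 = 4 against the maximum total of 396.
We can afford to lose at most 396 − 374 = 22, so at most ⌊22/4⌋ = 5 fall short, and at least 4 are ≥ 41.
Exactly 4 works: 4 values at 44 and 5 at 40 total 376; lower one of the high values by 2 (still ≥ 41) to hit 374.

4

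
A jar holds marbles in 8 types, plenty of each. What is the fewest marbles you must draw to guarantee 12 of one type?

89

You could draw 11 of every type without reaching 12 of any — 88 in all.
One more forces 12 of some type, so 88 + 1 = 89.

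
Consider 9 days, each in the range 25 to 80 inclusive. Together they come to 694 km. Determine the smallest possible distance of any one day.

54

To make one day as small as possible, make the other 8 as large as possible.
The other 8 contribute at most 8 × 80 = 640, leaving at least 694 − 640 = 54.
Since 54 ≥ 25, this is achievable: one at 54 and 8 at 80.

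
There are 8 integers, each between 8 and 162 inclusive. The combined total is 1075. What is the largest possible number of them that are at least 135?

Suppose k of them are at least 135. Those contribute at least 135 each and the other 8 − k at least 8 each.
So the total is at least 135k + 8(8 − k) = 64 + 127k. This must be ≤ 1075, giving k ≤ 7.
k = 7 is achieved by 7 values at 135 and 1 at 8, total 953; add 122 to one value (staying below 135) to reach 1075.

7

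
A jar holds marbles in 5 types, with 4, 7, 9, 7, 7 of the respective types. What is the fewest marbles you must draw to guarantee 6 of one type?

In the worst case you take as many as possible of each type without reaching 6: 4 + 5 + 5 + 5 + 5 = 24.
The next one must give 6 of some type, so 24 + 1 = 25.

25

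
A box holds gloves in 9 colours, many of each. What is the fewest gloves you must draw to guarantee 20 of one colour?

172

You could draw 19 of every colour without reaching 20 of any — 171 in all.
One more forces 20 of some colour, so 171 + 1 = 172.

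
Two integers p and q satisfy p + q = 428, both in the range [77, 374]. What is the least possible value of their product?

Since p + q is fixed, pushing one of them to its bound minimizes the product.
The extreme feasible split is p = 77, q = 351, giving pq = 27027.

27027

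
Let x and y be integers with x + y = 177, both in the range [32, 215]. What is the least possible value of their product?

xy = x(177 − x) is concave in x, so over [32, 145] it is minimized at an endpoint.
The extreme feasible split is x = 32, y = 145, giving xy = 4640.

4640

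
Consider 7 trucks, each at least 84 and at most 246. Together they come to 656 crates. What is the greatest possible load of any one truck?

152

Maximizing one value means minimizing the remaining 6.
The other 6 contribute at least 6 × 84 = 504, leaving at most 656 − 504 = 152.
Since 152 ≤ 246, this is achievable: one at 152 and 6 at 84.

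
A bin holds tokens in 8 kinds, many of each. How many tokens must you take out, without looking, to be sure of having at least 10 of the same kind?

73

In the worst case you draw 9 of each of the 8 kinds: 8 × 9 = 72.
One more forces 10 of some kind, so 72 + 1 = 73.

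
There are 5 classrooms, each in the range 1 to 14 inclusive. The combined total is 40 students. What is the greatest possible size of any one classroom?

14

Maximizing one value means minimizing the remaining 4.
The other 4 contribute at least 4 × 1 = 4, leaving at most 40 − 4 = 36.
But each classroom is capped at 14, so the maximum is 14.
Achievable: one at 14 and the other 4 totalling 26, which fits since 4 × 1 ≤ 26 ≤ 4 × 14.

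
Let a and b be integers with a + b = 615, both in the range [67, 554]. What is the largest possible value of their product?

94556

For a fixed sum, the product ab is largest when a and b are as close as possible.
Taking a = 307 and b = 308 (both in [67, 554]) gives ab = 94556.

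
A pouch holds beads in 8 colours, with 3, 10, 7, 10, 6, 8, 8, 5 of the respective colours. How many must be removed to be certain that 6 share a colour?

39

In the worst case you take as many as possible of each colour without reaching 6: 3 + 5 + 5 + 5 + 5 + 5 + 5 + 5 = 38.
The next one must give 6 of some colour, so 38 + 1 = 39.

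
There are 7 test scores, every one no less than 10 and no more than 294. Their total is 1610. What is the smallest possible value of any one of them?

10

To make one score as small as possible, make the other 6 as large as possible.
The other 6 can take up 6 × 294 = 1764 ≥ 1610 − 10, so one score can sit at its floor of 10.
Achievable: one at 10 and the other 6 totalling 1600, which fits since 6 × 10 ≤ 1600 ≤ 6 × 294.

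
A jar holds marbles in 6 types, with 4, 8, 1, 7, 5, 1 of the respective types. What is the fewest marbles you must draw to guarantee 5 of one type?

19

In the worst case you take as many as possible of each type without reaching 5: 4 + 4 + 1 + 4 + 4 + 1 = 18.
The next one must give 5 of some type, so 18 + 1 = 19.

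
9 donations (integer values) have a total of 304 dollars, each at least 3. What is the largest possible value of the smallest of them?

33

If every one of the 9 were at least 34, the total would be at least 9 × 34 = 306 > 304.
Achievable: 2 of them at 33 and 7 at 34 total 304.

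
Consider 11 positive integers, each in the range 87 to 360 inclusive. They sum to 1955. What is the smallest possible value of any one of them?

Minimizing one value means maximizing the remaining 10.
The other 10 can take up 10 × 360 = 3600 ≥ 1955 − 87, so one integer can sit at its floor of 87.
Achievable: one at 87 and the other 10 totalling 1868, which fits since 10 × 87 ≤ 1868 ≤ 10 × 360.

87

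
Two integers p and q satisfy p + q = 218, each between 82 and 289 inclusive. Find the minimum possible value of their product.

11152

Since p + q is fixed, pushing one of them to its bound minimizes the product.
At the endpoint p = 82, q = 218 − 82 = 136, so pq = 82 × 136 = 11152.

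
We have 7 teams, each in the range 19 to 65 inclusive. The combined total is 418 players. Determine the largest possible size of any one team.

65

Maximizing one value means minimizing the remaining 6.
The other 6 contribute at least 6 × 19 = 114, leaving at most 418 − 114 = 304.
But each team is capped at 65, so the maximum is 65.
Achievable: one at 65 and the other 6 totalling 353, which fits since 6 × 19 ≤ 353 ≤ 6 × 65.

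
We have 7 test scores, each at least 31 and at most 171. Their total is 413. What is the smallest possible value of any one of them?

31

Minimizing one value means maximizing the remaining 6.
The other 6 can take up 6 × 171 = 1026 ≥ 413 − 31, so one score can sit at its floor of 31.
Achievable: one at 31 and the other 6 totalling 382, which fits since 6 × 31 ≤ 382 ≤ 6 × 171.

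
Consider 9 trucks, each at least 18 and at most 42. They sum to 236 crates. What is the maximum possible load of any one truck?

42

To make one truck as large as possible, make the other 8 as small as possible.
The other 8 contribute at least 8 × 18 = 144, leaving at most 236 − 144 = 92.
But each truck is capped at 42, so the maximum is 42.
Achievable: one at 42 and the other 8 totalling 194, which fits since 8 × 18 ≤ 194 ≤ 8 × 42.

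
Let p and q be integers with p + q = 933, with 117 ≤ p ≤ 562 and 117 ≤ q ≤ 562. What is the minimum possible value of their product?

pq = p(933 − p) is concave in p, so over [371, 562] it is minimized at an endpoint.
The extreme feasible split is p = 371, q = 562, giving pq = 208502.

208502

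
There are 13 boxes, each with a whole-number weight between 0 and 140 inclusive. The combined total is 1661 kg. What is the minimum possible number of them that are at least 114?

8

If only k of them are at least 114, the other 13 − k are at most 113, so the total is at most k·140 + (13 − k)·113.
This must reach 1661, so k·140 + (13 − k)·113 ≥ 1661, giving k ≥ 8.
Exactly 8 works: 8 values at 140 and 5 at 113 total 1685; lower one of the high values by 24 (still ≥ 114) to hit 1661.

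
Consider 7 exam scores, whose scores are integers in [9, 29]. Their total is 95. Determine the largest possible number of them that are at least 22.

2

With k values at 22 or above and the rest at least 9, the sum is at least 63 + 13k.
Since the sum is 95, we need 13k ≤ 32, i.e. k ≤ 2.
k = 2 is achieved by 2 values at 22 and 5 at 9, total 89; add 6 to one value (staying below 22) to reach 95.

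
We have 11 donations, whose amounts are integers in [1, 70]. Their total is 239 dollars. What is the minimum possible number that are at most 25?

2

If only k of them are at most 25, the other 11 − k are at least 26, so the total is at least (11 − k)·26 + k·1.
This is ≤ 239, so (11 − k)·26 + 1k ≤ 239, which gives k ≥ 2.
Exactly 2 works: 2 values at 1 and 9 at 26 total 236; raise one of the low values by 3 (still ≤ 25) to hit 239.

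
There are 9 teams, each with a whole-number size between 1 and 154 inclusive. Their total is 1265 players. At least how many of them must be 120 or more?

6

If only k of them are at least 120, the other 9 − k are at most 119, so the total is at most k·154 + (9 − k)·119.
This must reach 1265, so k·154 + (9 − k)·119 ≥ 1265, giving k ≥ 6.
Exactly 6 works: 6 values at 154 and 3 at 119 total 1281; lower one of the high values by 16 (still ≥ 120) to hit 1265.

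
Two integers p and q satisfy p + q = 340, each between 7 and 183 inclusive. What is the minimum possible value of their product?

28731

For a fixed sum, pq is smallest when p and q are as far apart as possible.
The extreme feasible split is p = 157, q = 183, giving pq = 28731.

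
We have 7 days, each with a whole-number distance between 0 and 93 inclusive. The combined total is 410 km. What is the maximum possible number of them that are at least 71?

Suppose k of them are at least 71. Those contribute at least 71 each and the other 7 − k at least 0 each.
So the total is at least 71k + 0(7 − k) = 0 + 71k. This must be ≤ 410, giving k ≤ 5.
k = 5 is achieved by 5 values at 71 and 2 at 0, total 355; add 55 to one value (staying below 71) to reach 410.

5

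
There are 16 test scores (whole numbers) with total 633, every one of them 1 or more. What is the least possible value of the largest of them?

40

Some value must be at least ⌈633/16⌉ = 40, since 16 × 39 = 624 < 633.
Equality holds with 9 values of 40 and 7 values of 39.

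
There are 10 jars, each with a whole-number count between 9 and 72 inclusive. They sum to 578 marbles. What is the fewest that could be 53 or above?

Each value short of 53 is at most 52, costing at least 72 − 52 = 20 against the maximum total of 720.
We can afford to lose at most 720 − 578 = 142, so at most ⌊142/20⌋ = 7 fall short, and at least 3 are ≥ 53.
Exactly 3 works: 3 values at 72 and 7 at 52 total 580; lower one of the high values by 2 (still ≥ 53) to hit 578.

3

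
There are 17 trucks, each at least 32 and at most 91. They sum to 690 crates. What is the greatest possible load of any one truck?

Maximizing one value means minimizing the remaining 16.
The other 16 contribute at least 16 × 32 = 512, leaving at most 690 − 512 = 178.
But each truck is capped at 91, so the maximum is 91.
Achievable: one at 91 and the other 16 totalling 599, which fits since 16 × 32 ≤ 599 ≤ 16 × 91.

91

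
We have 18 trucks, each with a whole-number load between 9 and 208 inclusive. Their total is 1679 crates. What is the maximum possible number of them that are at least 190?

With k values at 190 or above and the rest at least 9, the sum is at least 162 + 181k.
Since the sum is 1679, we need 181k ≤ 1517, i.e. k ≤ 8.
k = 8 is achieved by 8 values at 190 and 10 at 9, total 1610; add 69 to one value (staying below 190) to reach 1679.

8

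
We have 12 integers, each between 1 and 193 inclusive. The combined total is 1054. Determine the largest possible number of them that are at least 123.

8

With k values at 123 or above and the rest at least 1, the sum is at least 12 + 122k.
Since the sum is 1054, we need 122k ≤ 1042, i.e. k ≤ 8.
k = 8 is achieved by 8 values at 123 and 4 at 1, total 988; add 66 to one value (staying below 123) to reach 1054.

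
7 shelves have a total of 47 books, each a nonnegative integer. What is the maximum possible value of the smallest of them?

If every one of the 7 were at least 7, the total would be at least 7 × 7 = 49 > 47.
Equality holds with 2 values of 6 and 5 values of 7.

6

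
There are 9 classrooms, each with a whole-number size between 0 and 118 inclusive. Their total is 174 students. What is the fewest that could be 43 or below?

6

Each value above 43 is at least 44, contributing at least 44 − 0 = 44 above the floor 0.
The sum exceeds the floor total 0 by 174, so at most ⌊174/44⌋ = 3 exceed 43, and at least 6 are ≤ 43.
Exactly 6 works: 6 values at 0 and 3 at 44 total 132; raise one of the low values by 42 (still ≤ 43) to hit 174.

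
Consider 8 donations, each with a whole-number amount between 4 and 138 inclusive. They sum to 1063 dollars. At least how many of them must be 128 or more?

If only k of them are at least 128, the other 8 − k are at most 127, so the total is at most k·138 + (8 − k)·127.
This must reach 1063, so k·138 + (8 − k)·127 ≥ 1063, giving k ≥ 5.
Exactly 5 works: 5 values at 138 and 3 at 127 total 1071; lower one of the high values by 8 (still ≥ 128) to hit 1063.

5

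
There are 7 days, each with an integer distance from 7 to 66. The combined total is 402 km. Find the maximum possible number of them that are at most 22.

Suppose k of them are at most 22. Those contribute at most 22 each and the rest at most 66 each.
So the total is at most 22k + 66(7 − k) = 462 − 44k. This must still be ≥ 402, so k ≤ 1.
k = 1 is achieved by 1 value at 22 and 6 at 66, total 418; lower one of the 66's by 16 (still > 22) to reach 402.

1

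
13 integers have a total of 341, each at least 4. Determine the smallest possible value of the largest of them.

Some value must be at least ⌈341/13⌉ = 27, since 13 × 26 = 338 < 341.
Equality holds with 3 values of 27 and 10 values of 26.

27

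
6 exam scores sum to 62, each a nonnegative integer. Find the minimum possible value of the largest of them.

11

If every one of the 6 were at most 10, the total would be at most 6 × 10 = 60 < 62.
Equality holds with 2 values of 11 and 4 values of 10.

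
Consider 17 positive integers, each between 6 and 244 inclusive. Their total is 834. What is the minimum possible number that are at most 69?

6

Each value above 69 is at least 70, contributing at least 70 − 6 = 64 above the floor 6.
The sum exceeds the floor total 102 by 732, so at most ⌊732/64⌋ = 11 exceed 69, and at least 6 are ≤ 69.
Exactly 6 works: 6 values at 6 and 11 at 70 total 806; raise one of the low values by 28 (still ≤ 69) to hit 834.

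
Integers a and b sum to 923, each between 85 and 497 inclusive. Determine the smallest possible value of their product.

For a fixed sum, ab is smallest when a and b are as far apart as possible.
The extreme feasible split is a = 426, b = 497, giving ab = 211722.

211722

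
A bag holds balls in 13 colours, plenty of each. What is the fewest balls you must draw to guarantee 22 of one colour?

You could draw 21 of every colour without reaching 22 of any — 273 in all.
One more forces 22 of some colour, so 273 + 1 = 274.

274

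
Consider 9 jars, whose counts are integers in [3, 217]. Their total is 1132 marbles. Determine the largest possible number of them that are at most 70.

5

Each value at 70 or below falls at least 217 − 70 = 147 short of the ceiling 217.
The ceiling total is 9 × 217 = 1953, and we need 1132, so at most ⌊(1953 − 1132)/147⌋ = 5 can be that low.
k = 5 is achieved by 5 values at 70 and 4 at 217, total 1218; lower one of the 217's by 86 (still > 70) to reach 1132.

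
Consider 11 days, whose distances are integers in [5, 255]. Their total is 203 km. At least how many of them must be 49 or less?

8

If only k of them are at most 49, the other 11 − k are at least 50, so the total is at least (11 − k)·50 + k·5.
This is ≤ 203, so (11 − k)·50 + 5k ≤ 203, which gives k ≥ 8.
Exactly 8 works: 8 values at 5 and 3 at 50 total 190; raise one of the low values by 13 (still ≤ 49) to hit 203.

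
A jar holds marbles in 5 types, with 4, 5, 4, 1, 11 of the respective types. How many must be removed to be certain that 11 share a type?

In the worst case you take as many as possible of each type without reaching 11: 4 + 5 + 4 + 1 + 10 = 24.
The next one must give 11 of some type, so 24 + 1 = 25.

25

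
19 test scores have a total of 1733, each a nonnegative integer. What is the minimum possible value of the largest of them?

92

Some value must be at least ⌈1733/19⌉ = 92, since 19 × 91 = 1729 < 1733.
Achievable: 4 of them at 92 and 15 at 91 total 1733.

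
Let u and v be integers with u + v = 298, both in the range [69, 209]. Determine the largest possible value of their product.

For a fixed sum, the product uv is largest when u and v are as close as possible.
Taking u = 149 and v = 149 (both in [69, 209]) gives uv = 22201.

22201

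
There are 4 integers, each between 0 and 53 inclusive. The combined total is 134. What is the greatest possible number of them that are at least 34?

If k of the values are ≥ 34, the total is ≥ 34k + 0(4 − k).
Setting 34k + 0(4 − k) ≤ 134 gives 34k ≤ 134, so k ≤ 3.
k = 3 is achieved by 3 values at 34 and 1 at 0, total 102; add 32 to one value (staying below 34) to reach 134.

3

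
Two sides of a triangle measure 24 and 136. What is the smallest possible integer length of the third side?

113

The third side must exceed |24 − 136| = 112.
The smallest integer above 112 is 113.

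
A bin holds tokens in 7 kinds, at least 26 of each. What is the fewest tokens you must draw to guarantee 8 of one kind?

You could draw 7 of every kind without reaching 8 of any — 49 in all.
One more forces 8 of some kind, so 49 + 1 = 50.

50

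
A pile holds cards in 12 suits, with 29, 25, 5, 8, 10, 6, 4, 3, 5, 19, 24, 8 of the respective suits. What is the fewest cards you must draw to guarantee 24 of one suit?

138

In the worst case you take as many as possible of each suit without reaching 24: 23 + 23 + 5 + 8 + 10 + 6 + 4 + 3 + 5 + 19 + 23 + 8 = 137.
The next one must give 24 of some suit, so 137 + 1 = 138.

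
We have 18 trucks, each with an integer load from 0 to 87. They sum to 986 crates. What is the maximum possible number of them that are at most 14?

7

Suppose k of them are at most 14. Those contribute at most 14 each and the rest at most 87 each.
So the total is at most 14k + 87(18 − k) = 1566 − 73k. This must still be ≥ 986, so k ≤ 7.
k = 7 is achieved by 7 values at 14 and 11 at 87, total 1055; lower one of the 87's by 69 (still > 14) to reach 986.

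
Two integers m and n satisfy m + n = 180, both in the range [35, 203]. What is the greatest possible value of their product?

8100

mn = m(180 − m) is maximized when m is as near 180/2 as the bounds allow.
Taking m = 90 and n = 90 (both in [35, 203]) gives mn = 8100.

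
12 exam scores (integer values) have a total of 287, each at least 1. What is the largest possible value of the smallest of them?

23

The average is 287/12 < 24, so some value is ≤ 23.
Equality holds with 1 value of 23 and 11 values of 24.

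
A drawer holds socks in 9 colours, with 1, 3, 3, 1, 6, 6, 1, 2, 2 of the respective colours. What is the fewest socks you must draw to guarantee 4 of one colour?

20

In the worst case you take as many as possible of each colour without reaching 4: 1 + 3 + 3 + 1 + 3 + 3 + 1 + 2 + 2 = 19.
The next one must give 4 of some colour, so 19 + 1 = 20.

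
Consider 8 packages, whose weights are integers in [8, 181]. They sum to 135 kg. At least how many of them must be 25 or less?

If only k of them are at most 25, the other 8 − k are at least 26, so the total is at least (8 − k)·26 + k·8.
This is ≤ 135, so (8 − k)·26 + 8k ≤ 135, which gives k ≥ 5.
Exactly 5 works: 5 values at 8 and 3 at 26 total 118; raise one of the low values by 17 (still ≤ 25) to hit 135.

5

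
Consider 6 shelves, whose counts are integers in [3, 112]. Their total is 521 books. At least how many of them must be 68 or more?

Suppose at most 6 − j of them reach 68; then j values are ≤ 67 and the rest ≤ 112.
The total is then ≤ 67·j + 112·(6 − j) = 672 − 45j. For this to be ≥ 521 we need j ≤ 3, so at least 6 − 3 = 3 must reach 68.
Exactly 3 works: 3 values at 112 and 3 at 67 total 537; lower one of the high values by 16 (still ≥ 68) to hit 521.

3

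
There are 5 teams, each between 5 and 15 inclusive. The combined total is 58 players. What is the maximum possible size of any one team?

15

Maximizing one value means minimizing the remaining 4.
The other 4 contribute at least 4 × 5 = 20, leaving at most 58 − 20 = 38.
But each team is capped at 15, so the maximum is 15.
Achievable: one at 15 and the other 4 totalling 43, which fits since 4 × 5 ≤ 43 ≤ 4 × 15.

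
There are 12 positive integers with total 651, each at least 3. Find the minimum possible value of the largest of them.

If every one of the 12 were at most 54, the total would be at most 12 × 54 = 648 < 651.
Taking 9 copies of 54 and 3 copies of 55 gives exactly 651, so 55 is attained.

55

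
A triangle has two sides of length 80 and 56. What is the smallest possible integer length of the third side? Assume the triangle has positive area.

25

The third side must exceed |80 − 56| = 24.
The smallest integer above 24 is 25.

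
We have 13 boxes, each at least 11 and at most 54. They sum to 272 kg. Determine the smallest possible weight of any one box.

11

To make one box as small as possible, make the other 12 as large as possible.
The other 12 can take up 12 × 54 = 648 ≥ 272 − 11, so one box can sit at its floor of 11.
Achievable: one at 11 and the other 12 totalling 261, which fits since 12 × 11 ≤ 261 ≤ 12 × 54.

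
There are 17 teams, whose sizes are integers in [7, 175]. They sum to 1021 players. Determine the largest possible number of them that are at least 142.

6

With k values at 142 or above and the rest at least 7, the sum is at least 119 + 135k.
Since the sum is 1021, we need 135k ≤ 902, i.e. k ≤ 6.
k = 6 is achieved by 6 values at 142 and 11 at 7, total 929; add 92 to one value (staying below 142) to reach 1021.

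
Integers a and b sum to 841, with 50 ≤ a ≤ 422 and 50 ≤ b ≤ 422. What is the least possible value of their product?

176818

For a fixed sum, ab is smallest when a and b are as far apart as possible.
At the endpoint a = 419, b = 841 − 419 = 422, so ab = 419 × 422 = 176818.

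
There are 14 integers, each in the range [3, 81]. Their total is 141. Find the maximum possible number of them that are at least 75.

1

With k values at 75 or above and the rest at least 3, the sum is at least 42 + 72k.
Since the sum is 141, we need 72k ≤ 99, i.e. k ≤ 1.
k = 1 is achieved by 1 value at 75 and 13 at 3, total 114; add 27 to one value (staying below 75) to reach 141.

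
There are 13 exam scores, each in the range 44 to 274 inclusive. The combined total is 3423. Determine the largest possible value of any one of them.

To make one score as large as possible, make the other 12 as small as possible.
The other 12 contribute at least 12 × 44 = 528, leaving at most 3423 − 528 = 2895.
But each score is capped at 274, so the maximum is 274.
Achievable: one at 274 and the other 12 totalling 3149, which fits since 12 × 44 ≤ 3149 ≤ 12 × 274.

274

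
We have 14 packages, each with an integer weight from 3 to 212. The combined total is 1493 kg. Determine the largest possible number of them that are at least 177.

8

With k values at 177 or above and the rest at least 3, the sum is at least 42 + 174k.
Since the sum is 1493, we need 174k ≤ 1451, i.e. k ≤ 8.
k = 8 is achieved by 8 values at 177 and 6 at 3, total 1434; add 59 to one value (staying below 177) to reach 1493.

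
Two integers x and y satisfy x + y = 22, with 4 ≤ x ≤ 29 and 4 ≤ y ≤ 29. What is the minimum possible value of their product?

Since x + y is fixed, pushing one of them to its bound minimizes the product.
The extreme feasible split is x = 4, y = 18, giving xy = 72.

72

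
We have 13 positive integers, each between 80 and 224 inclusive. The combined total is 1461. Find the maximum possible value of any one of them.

224

Maximizing one value means minimizing the remaining 12.
The other 12 contribute at least 12 × 80 = 960, leaving at most 1461 − 960 = 501.
But each integer is capped at 224, so the maximum is 224.
Achievable: one at 224 and the other 12 totalling 1237, which fits since 12 × 80 ≤ 1237 ≤ 12 × 224.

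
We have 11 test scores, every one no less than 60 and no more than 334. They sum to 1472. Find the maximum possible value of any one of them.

334

Maximizing one value means minimizing the remaining 10.
The other 10 contribute at least 10 × 60 = 600, leaving at most 1472 − 600 = 872.
But each score is capped at 334, so the maximum is 334.
Achievable: one at 334 and the other 10 totalling 1138, which fits since 10 × 60 ≤ 1138 ≤ 10 × 334.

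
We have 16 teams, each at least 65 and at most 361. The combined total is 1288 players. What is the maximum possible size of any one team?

To make one team as large as possible, make the other 15 as small as possible.
The other 15 contribute at least 15 × 65 = 975, leaving at most 1288 − 975 = 313.
Since 313 ≤ 361, this is achievable: one at 313 and 15 at 65.

313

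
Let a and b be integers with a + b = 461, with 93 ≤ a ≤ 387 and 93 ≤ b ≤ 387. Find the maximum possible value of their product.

53130

ab = a(461 − a) is maximized when a is as near 461/2 as the bounds allow.
Taking a = 230 and b = 231 (both in [93, 387]) gives ab = 53130.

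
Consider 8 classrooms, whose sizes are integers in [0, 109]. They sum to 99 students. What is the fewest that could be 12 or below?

Let j be the number exceeding 12. Then the total is ≥ 13·j + 0·(8 − j) = 0 + 13j.
So 13j ≤ 99 and j ≤ 7; hence at least 8 − 7 = 1 are ≤ 12.
Exactly 1 works: 1 value at 0 and 7 at 13 total 91; raise one of the low values by 8 (still ≤ 12) to hit 99.

1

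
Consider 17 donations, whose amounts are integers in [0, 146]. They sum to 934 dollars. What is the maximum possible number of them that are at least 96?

9

With k values at 96 or above and the rest at least 0, the sum is at least 0 + 96k.
Since the sum is 934, we need 96k ≤ 934, i.e. k ≤ 9.
k = 9 is achieved by 9 values at 96 and 8 at 0, total 864; add 70 to one value (staying below 96) to reach 934.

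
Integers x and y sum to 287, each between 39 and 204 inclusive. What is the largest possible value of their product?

20592

xy = x(287 − x) is maximized when x is as near 287/2 as the bounds allow.
Taking x = 143 and y = 144 (both in [39, 204]) gives xy = 20592.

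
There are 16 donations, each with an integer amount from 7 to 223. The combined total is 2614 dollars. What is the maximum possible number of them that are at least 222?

11

With k values at 222 or above and the rest at least 7, the sum is at least 112 + 215k.
Since the sum is 2614, we need 215k ≤ 2502, i.e. k ≤ 11.
k = 11 is achieved by 11 values at 222 and 5 at 7, total 2477; add 137 to one value (staying below 222) to reach 2614.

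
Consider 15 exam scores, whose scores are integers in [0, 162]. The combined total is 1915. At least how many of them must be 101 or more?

7

If only k of them are at least 101, the other 15 − k are at most 100, so the total is at most k·162 + (15 − k)·100.
This must reach 1915, so k·162 + (15 − k)·100 ≥ 1915, giving k ≥ 7.
Exactly 7 works: 7 values at 162 and 8 at 100 total 1934; lower one of the high values by 19 (still ≥ 101) to hit 1915.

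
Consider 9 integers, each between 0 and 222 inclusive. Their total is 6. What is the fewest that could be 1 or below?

6

Let j be the number exceeding 1. Then the total is ≥ 2·j + 0·(9 − j) = 0 + 2j.
So 2j ≤ 6 and j ≤ 3; hence at least 9 − 3 = 6 are ≤ 1.
Exactly 6 works: 6 values at 0 and 3 at 2 total 6.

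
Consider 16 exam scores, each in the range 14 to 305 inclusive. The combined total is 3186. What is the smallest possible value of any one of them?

To make one score as small as possible, make the other 15 as large as possible.
The other 15 can take up 15 × 305 = 4575 ≥ 3186 − 14, so one score can sit at its floor of 14.
Achievable: one at 14 and the other 15 totalling 3172, which fits since 15 × 14 ≤ 3172 ≤ 15 × 305.

14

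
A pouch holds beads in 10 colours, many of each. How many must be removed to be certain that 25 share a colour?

You could draw 24 of every colour without reaching 25 of any — 240 in all.
One more forces 25 of some colour, so 240 + 1 = 241.

241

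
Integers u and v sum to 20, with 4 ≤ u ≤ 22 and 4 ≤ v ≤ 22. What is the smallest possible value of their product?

Since u + v is fixed, pushing one of them to its bound minimizes the product.
The extreme feasible split is u = 4, v = 16, giving uv = 64.

64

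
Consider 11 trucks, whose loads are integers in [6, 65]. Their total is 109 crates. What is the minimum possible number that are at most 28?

10

Let j be the number exceeding 28. Then the total is ≥ 29·j + 6·(11 − j) = 66 + 23j.
So 23j ≤ 43 and j ≤ 1; hence at least 11 − 1 = 10 are ≤ 28.
Exactly 10 works: 10 values at 6 and 1 at 29 total 89; raise one of the low values by 20 (still ≤ 28) to hit 109.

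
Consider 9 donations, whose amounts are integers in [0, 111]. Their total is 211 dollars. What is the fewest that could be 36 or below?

4

Let j be the number exceeding 36. Then the total is ≥ 37·j + 0·(9 − j) = 0 + 37j.
So 37j ≤ 211 and j ≤ 5; hence at least 9 − 5 = 4 are ≤ 36.
Exactly 4 works: 4 values at 0 and 5 at 37 total 185; raise one of the low values by 26 (still ≤ 36) to hit 211.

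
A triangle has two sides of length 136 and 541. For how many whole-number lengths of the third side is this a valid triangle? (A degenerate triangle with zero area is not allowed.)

271

The triangle inequality gives |136 − 541| < c < 136 + 541, i.e. 405 < c < 677.
So c can be any integer from 406 to 676: 271 values.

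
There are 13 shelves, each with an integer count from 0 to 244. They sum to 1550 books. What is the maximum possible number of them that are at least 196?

7

Suppose k of them are at least 196. Those contribute at least 196 each and the other 13 − k at least 0 each.
So the total is at least 196k + 0(13 − k) = 0 + 196k. This must be ≤ 1550, giving k ≤ 7.
k = 7 is achieved by 7 values at 196 and 6 at 0, total 1372; add 178 to one value (staying below 196) to reach 1550.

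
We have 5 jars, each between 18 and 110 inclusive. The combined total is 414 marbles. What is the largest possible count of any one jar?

110

Maximizing one value means minimizing the remaining 4.
The other 4 contribute at least 4 × 18 = 72, leaving at most 414 − 72 = 342.
But each jar is capped at 110, so the maximum is 110.
Achievable: one at 110 and the other 4 totalling 304, which fits since 4 × 18 ≤ 304 ≤ 4 × 110.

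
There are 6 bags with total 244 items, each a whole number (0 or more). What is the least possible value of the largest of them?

Some value must be at least ⌈244/6⌉ = 41, since 6 × 40 = 240 < 244.
Equality holds with 4 values of 41 and 2 values of 40.

41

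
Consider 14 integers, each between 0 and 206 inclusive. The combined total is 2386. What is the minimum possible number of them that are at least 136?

Each value short of 136 is at most 135, costing at least 206 − 135 = 71 against the maximum total of 2884.
We can afford to lose at most 2884 − 2386 = 498, so at most ⌊498/71⌋ = 7 fall short, and at least 7 are ≥ 136.
Exactly 7 works: 7 values at 206 and 7 at 135 total 2387; lower one of the high values by 1 (still ≥ 136) to hit 2386.

7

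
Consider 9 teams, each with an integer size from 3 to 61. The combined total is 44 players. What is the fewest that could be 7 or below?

6

Let j be the number exceeding 7. Then the total is ≥ 8·j + 3·(9 − j) = 27 + 5j.
So 5j ≤ 17 and j ≤ 3; hence at least 9 − 3 = 6 are ≤ 7.
Exactly 6 works: 6 values at 3 and 3 at 8 total 42; raise one of the low values by 2 (still ≤ 7) to hit 44.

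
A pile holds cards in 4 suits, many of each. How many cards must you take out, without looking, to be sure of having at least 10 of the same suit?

37

You could draw 9 of every suit without reaching 10 of any — 36 in all.
One more forces 10 of some suit, so 36 + 1 = 37.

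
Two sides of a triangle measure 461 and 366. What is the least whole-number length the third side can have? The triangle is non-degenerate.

The third side must exceed |461 − 366| = 95.
The smallest integer above 95 is 96.

96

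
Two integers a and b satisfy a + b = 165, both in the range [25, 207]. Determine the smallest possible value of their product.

3500

Since a + b is fixed, pushing one of them to its bound minimizes the product.
The extreme feasible split is a = 25, b = 140, giving ab = 3500.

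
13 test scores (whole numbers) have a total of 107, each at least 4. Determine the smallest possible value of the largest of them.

The 13 values sum to 107, so their maximum is at least ⌈107/13⌉ = 9.
Taking 10 copies of 8 and 3 copies of 9 gives exactly 107, so 9 is attained.

9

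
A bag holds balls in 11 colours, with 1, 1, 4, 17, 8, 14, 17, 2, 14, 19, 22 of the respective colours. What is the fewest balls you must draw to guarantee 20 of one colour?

117

In the worst case you take as many as possible of each colour without reaching 20: 1 + 1 + 4 + 17 + 8 + 14 + 17 + 2 + 14 + 19 + 19 = 116.
The next one must give 20 of some colour, so 116 + 1 = 117.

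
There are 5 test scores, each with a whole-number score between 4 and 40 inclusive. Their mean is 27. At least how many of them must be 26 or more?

The total is 5 × 27 = 135.
Suppose at most 5 − j of them reach 26; then j values are ≤ 25 and the rest ≤ 40.
The total is then ≤ 25·j + 40·(5 − j) = 200 − 15j. For this to be ≥ 135 we need j ≤ 4, so at least 5 − 4 = 1 must reach 26.
Exactly 1 works: 1 value at 40 and 4 at 25 total 140; lower one of the high values by 5 (still ≥ 26) to hit 135.

1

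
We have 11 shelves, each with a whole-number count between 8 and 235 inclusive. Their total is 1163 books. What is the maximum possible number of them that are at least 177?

Suppose k of them are at least 177. Those contribute at least 177 each and the other 11 − k at least 8 each.
So the total is at least 177k + 8(11 − k) = 88 + 169k. This must be ≤ 1163, giving k ≤ 6.
k = 6 is achieved by 6 values at 177 and 5 at 8, total 1102; add 61 to one value (staying below 177) to reach 1163.

6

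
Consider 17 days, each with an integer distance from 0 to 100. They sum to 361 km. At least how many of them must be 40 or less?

Let j be the number exceeding 40. Then the total is ≥ 41·j + 0·(17 − j) = 0 + 41j.
So 41j ≤ 361 and j ≤ 8; hence at least 17 − 8 = 9 are ≤ 40.
Exactly 9 works: 9 values at 0 and 8 at 41 total 328; raise one of the low values by 33 (still ≤ 40) to hit 361.

9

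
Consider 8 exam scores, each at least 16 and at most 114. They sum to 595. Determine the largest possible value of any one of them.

114

Maximizing one value means minimizing the remaining 7.
The other 7 contribute at least 7 × 16 = 112, leaving at most 595 − 112 = 483.
But each score is capped at 114, so the maximum is 114.
Achievable: one at 114 and the other 7 totalling 481, which fits since 7 × 16 ≤ 481 ≤ 7 × 114.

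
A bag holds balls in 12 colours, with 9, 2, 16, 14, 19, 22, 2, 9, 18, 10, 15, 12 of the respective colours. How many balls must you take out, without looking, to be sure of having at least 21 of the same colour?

147

In the worst case you take as many as possible of each colour without reaching 21: 9 + 2 + 16 + 14 + 19 + 20 + 2 + 9 + 18 + 10 + 15 + 12 = 146.
The next one must give 21 of some colour, so 146 + 1 = 147.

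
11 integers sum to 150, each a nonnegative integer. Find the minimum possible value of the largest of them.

Some value must be at least ⌈150/11⌉ = 14, since 11 × 13 = 143 < 150.
Achievable: 7 of them at 14 and 4 at 13 total 150.

14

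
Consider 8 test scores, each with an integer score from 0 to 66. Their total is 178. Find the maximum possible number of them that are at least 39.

4

Suppose k of them are at least 39. Those contribute at least 39 each and the other 8 − k at least 0 each.
So the total is at least 39k + 0(8 − k) = 0 + 39k. This must be ≤ 178, giving k ≤ 4.
k = 4 is achieved by 4 values at 39 and 4 at 0, total 156; add 22 to one value (staying below 39) to reach 178.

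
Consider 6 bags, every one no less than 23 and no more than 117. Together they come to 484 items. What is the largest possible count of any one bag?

117

To make one bag as large as possible, make the other 5 as small as possible.
The other 5 contribute at least 5 × 23 = 115, leaving at most 484 − 115 = 369.
But each bag is capped at 117, so the maximum is 117.
Achievable: one at 117 and the other 5 totalling 367, which fits since 5 × 23 ≤ 367 ≤ 5 × 117.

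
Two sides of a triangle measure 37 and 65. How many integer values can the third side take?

The triangle inequality gives |37 − 65| < c < 37 + 65, i.e. 28 < c < 102.
So c can be any integer from 29 to 101: 73 values.

73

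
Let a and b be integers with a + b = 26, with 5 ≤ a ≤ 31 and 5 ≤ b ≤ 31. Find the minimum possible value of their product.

Since a + b is fixed, pushing one of them to its bound minimizes the product.
The extreme feasible split is a = 5, b = 21, giving ab = 105.

105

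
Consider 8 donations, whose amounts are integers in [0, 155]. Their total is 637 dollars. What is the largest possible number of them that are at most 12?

4

Suppose k of them are at most 12. Those contribute at most 12 each and the rest at most 155 each.
So the total is at most 12k + 155(8 − k) = 1240 − 143k. This must still be ≥ 637, so k ≤ 4.
k = 4 is achieved by 4 values at 12 and 4 at 155, total 668; lower one of the 155's by 31 (still > 12) to reach 637.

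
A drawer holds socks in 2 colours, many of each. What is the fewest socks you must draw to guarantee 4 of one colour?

You could draw 3 of every colour without reaching 4 of any — 6 in all.
One more forces 4 of some colour, so 6 + 1 = 7.

7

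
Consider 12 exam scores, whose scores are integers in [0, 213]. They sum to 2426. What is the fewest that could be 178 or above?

Suppose at most 12 − j of them reach 178; then j values are ≤ 177 and the rest ≤ 213.
The total is then ≤ 177·j + 213·(12 − j) = 2556 − 36j. For this to be ≥ 2426 we need j ≤ 3, so at least 12 − 3 = 9 must reach 178.
Exactly 9 works: 9 values at 213 and 3 at 177 total 2448; lower one of the high values by 22 (still ≥ 178) to hit 2426.

9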